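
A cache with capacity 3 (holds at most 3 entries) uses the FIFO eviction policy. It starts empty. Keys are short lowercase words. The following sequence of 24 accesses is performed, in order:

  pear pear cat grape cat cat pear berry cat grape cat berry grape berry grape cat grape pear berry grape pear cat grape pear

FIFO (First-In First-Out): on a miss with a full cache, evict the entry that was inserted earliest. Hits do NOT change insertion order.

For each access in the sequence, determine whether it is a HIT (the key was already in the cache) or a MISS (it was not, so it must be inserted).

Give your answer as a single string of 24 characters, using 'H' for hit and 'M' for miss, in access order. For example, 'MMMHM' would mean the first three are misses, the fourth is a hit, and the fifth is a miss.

FIFO simulation (capacity=3):
  1. access pear: MISS. Cache (old->new): [pear]
  2. access pear: HIT. Cache (old->new): [pear]
  3. access cat: MISS. Cache (old->new): [pear cat]
  4. access grape: MISS. Cache (old->new): [pear cat grape]
  5. access cat: HIT. Cache (old->new): [pear cat grape]
  6. access cat: HIT. Cache (old->new): [pear cat grape]
  7. access pear: HIT. Cache (old->new): [pear cat grape]
  8. access berry: MISS, evict pear. Cache (old->new): [cat grape berry]
  9. access cat: HIT. Cache (old->new): [cat grape berry]
  10. access grape: HIT. Cache (old->new): [cat grape berry]
  11. access cat: HIT. Cache (old->new): [cat grape berry]
  12. access berry: HIT. Cache (old->new): [cat grape berry]
  13. access grape: HIT. Cache (old->new): [cat grape berry]
  14. access berry: HIT. Cache (old->new): [cat grape berry]
  15. access grape: HIT. Cache (old->new): [cat grape berry]
  16. access cat: HIT. Cache (old->new): [cat grape berry]
  17. access grape: HIT. Cache (old->new): [cat grape berry]
  18. access pear: MISS, evict cat. Cache (old->new): [grape berry pear]
  19. access berry: HIT. Cache (old->new): [grape berry pear]
  20. access grape: HIT. Cache (old->new): [grape berry pear]
  21. access pear: HIT. Cache (old->new): [grape berry pear]
  22. access cat: MISS, evict grape. Cache (old->new): [berry pear cat]
  23. access grape: MISS, evict berry. Cache (old->new): [pear cat grape]
  24. access pear: HIT. Cache (old->new): [pear cat grape]
Total: 17 hits, 7 misses, 4 evictions

Answer: MHMMHHHMHHHHHHHHHMHHHMMH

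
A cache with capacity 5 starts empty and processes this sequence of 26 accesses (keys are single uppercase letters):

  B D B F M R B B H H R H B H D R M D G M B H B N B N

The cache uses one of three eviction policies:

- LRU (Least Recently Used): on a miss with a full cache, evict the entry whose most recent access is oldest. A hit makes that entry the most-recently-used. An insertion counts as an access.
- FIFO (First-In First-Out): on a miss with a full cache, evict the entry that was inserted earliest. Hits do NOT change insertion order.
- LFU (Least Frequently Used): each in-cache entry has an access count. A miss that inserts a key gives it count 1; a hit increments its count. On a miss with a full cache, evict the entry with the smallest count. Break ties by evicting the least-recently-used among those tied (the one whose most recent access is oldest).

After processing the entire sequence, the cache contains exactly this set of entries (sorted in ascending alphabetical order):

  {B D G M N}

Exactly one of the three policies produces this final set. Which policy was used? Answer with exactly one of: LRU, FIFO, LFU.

Simulating under each policy and comparing final sets:
  LRU: final set = {B G H M N} -> differs
  FIFO: final set = {B D G M N} -> MATCHES target
  LFU: final set = {B D H N R} -> differs
Only FIFO produces the target set.

Answer: FIFO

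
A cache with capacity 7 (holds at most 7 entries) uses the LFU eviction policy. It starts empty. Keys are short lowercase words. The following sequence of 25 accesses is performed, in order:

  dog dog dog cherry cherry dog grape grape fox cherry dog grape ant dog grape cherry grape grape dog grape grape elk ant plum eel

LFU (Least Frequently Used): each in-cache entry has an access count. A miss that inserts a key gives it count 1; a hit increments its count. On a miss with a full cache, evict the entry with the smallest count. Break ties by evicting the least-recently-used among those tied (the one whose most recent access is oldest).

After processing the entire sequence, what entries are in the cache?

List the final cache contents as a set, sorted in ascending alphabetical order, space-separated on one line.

Answer: ant cherry dog eel elk grape plum

Derivation:
LFU simulation (capacity=7):
  1. access dog: MISS. Cache: [dog(c=1)]
  2. access dog: HIT, count now 2. Cache: [dog(c=2)]
  3. access dog: HIT, count now 3. Cache: [dog(c=3)]
  4. access cherry: MISS. Cache: [cherry(c=1) dog(c=3)]
  5. access cherry: HIT, count now 2. Cache: [cherry(c=2) dog(c=3)]
  6. access dog: HIT, count now 4. Cache: [cherry(c=2) dog(c=4)]
  7. access grape: MISS. Cache: [grape(c=1) cherry(c=2) dog(c=4)]
  8. access grape: HIT, count now 2. Cache: [cherry(c=2) grape(c=2) dog(c=4)]
  9. access fox: MISS. Cache: [fox(c=1) cherry(c=2) grape(c=2) dog(c=4)]
  10. access cherry: HIT, count now 3. Cache: [fox(c=1) grape(c=2) cherry(c=3) dog(c=4)]
  11. access dog: HIT, count now 5. Cache: [fox(c=1) grape(c=2) cherry(c=3) dog(c=5)]
  12. access grape: HIT, count now 3. Cache: [fox(c=1) cherry(c=3) grape(c=3) dog(c=5)]
  13. access ant: MISS. Cache: [fox(c=1) ant(c=1) cherry(c=3) grape(c=3) dog(c=5)]
  14. access dog: HIT, count now 6. Cache: [fox(c=1) ant(c=1) cherry(c=3) grape(c=3) dog(c=6)]
  15. access grape: HIT, count now 4. Cache: [fox(c=1) ant(c=1) cherry(c=3) grape(c=4) dog(c=6)]
  16. access cherry: HIT, count now 4. Cache: [fox(c=1) ant(c=1) grape(c=4) cherry(c=4) dog(c=6)]
  17. access grape: HIT, count now 5. Cache: [fox(c=1) ant(c=1) cherry(c=4) grape(c=5) dog(c=6)]
  18. access grape: HIT, count now 6. Cache: [fox(c=1) ant(c=1) cherry(c=4) dog(c=6) grape(c=6)]
  19. access dog: HIT, count now 7. Cache: [fox(c=1) ant(c=1) cherry(c=4) grape(c=6) dog(c=7)]
  20. access grape: HIT, count now 7. Cache: [fox(c=1) ant(c=1) cherry(c=4) dog(c=7) grape(c=7)]
  21. access grape: HIT, count now 8. Cache: [fox(c=1) ant(c=1) cherry(c=4) dog(c=7) grape(c=8)]
  22. access elk: MISS. Cache: [fox(c=1) ant(c=1) elk(c=1) cherry(c=4) dog(c=7) grape(c=8)]
  23. access ant: HIT, count now 2. Cache: [fox(c=1) elk(c=1) ant(c=2) cherry(c=4) dog(c=7) grape(c=8)]
  24. access plum: MISS. Cache: [fox(c=1) elk(c=1) plum(c=1) ant(c=2) cherry(c=4) dog(c=7) grape(c=8)]
  25. access eel: MISS, evict fox(c=1). Cache: [elk(c=1) plum(c=1) eel(c=1) ant(c=2) cherry(c=4) dog(c=7) grape(c=8)]
Total: 17 hits, 8 misses, 1 evictions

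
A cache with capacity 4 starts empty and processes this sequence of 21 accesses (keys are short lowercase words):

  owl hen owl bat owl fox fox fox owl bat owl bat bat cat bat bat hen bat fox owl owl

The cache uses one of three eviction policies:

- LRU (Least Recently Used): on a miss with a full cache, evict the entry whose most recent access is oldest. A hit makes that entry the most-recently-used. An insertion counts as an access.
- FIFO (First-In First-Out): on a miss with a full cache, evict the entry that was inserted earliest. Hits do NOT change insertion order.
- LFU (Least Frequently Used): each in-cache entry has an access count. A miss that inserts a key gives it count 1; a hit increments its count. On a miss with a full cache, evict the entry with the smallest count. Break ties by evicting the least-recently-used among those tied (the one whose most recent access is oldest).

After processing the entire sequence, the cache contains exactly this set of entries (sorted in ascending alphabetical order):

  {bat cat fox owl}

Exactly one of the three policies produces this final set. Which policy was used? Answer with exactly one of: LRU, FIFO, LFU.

Simulating under each policy and comparing final sets:
  LRU: final set = {bat fox hen owl} -> differs
  FIFO: final set = {bat cat fox owl} -> MATCHES target
  LFU: final set = {bat fox hen owl} -> differs
Only FIFO produces the target set.

Answer: FIFO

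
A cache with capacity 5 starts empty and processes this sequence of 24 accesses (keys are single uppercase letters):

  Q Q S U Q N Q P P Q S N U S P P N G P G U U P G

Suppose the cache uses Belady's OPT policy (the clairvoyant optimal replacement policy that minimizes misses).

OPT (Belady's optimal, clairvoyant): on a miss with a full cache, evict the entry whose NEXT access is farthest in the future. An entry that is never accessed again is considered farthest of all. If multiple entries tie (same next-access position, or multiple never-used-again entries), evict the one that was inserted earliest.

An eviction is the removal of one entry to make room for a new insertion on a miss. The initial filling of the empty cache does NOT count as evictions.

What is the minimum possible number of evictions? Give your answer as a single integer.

OPT (Belady) simulation (capacity=5):
  1. access Q: MISS. Cache: [Q]
  2. access Q: HIT. Next use of Q: step 5. Cache: [Q]
  3. access S: MISS. Cache: [Q S]
  4. access U: MISS. Cache: [Q S U]
  5. access Q: HIT. Next use of Q: step 7. Cache: [Q S U]
  6. access N: MISS. Cache: [Q S U N]
  7. access Q: HIT. Next use of Q: step 10. Cache: [Q S U N]
  8. access P: MISS. Cache: [Q S U N P]
  9. access P: HIT. Next use of P: step 15. Cache: [Q S U N P]
  10. access Q: HIT. Next use of Q: never. Cache: [Q S U N P]
  11. access S: HIT. Next use of S: step 14. Cache: [Q S U N P]
  12. access N: HIT. Next use of N: step 17. Cache: [Q S U N P]
  13. access U: HIT. Next use of U: step 21. Cache: [Q S U N P]
  14. access S: HIT. Next use of S: never. Cache: [Q S U N P]
  15. access P: HIT. Next use of P: step 16. Cache: [Q S U N P]
  16. access P: HIT. Next use of P: step 19. Cache: [Q S U N P]
  17. access N: HIT. Next use of N: never. Cache: [Q S U N P]
  18. access G: MISS, evict Q (next use: never). Cache: [S U N P G]
  19. access P: HIT. Next use of P: step 23. Cache: [S U N P G]
  20. access G: HIT. Next use of G: step 24. Cache: [S U N P G]
  21. access U: HIT. Next use of U: step 22. Cache: [S U N P G]
  22. access U: HIT. Next use of U: never. Cache: [S U N P G]
  23. access P: HIT. Next use of P: never. Cache: [S U N P G]
  24. access G: HIT. Next use of G: never. Cache: [S U N P G]
Total: 18 hits, 6 misses, 1 evictions

Answer: 1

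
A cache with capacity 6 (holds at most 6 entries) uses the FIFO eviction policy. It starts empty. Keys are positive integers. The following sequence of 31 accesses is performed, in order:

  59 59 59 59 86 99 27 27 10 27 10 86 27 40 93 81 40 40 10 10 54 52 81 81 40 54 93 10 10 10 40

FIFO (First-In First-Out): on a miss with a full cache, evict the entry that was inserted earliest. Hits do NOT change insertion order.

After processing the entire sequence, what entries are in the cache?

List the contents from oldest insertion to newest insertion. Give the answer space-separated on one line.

Answer: 10 40 93 81 54 52

Derivation:
FIFO simulation (capacity=6):
  1. access 59: MISS. Cache (old->new): [59]
  2. access 59: HIT. Cache (old->new): [59]
  3. access 59: HIT. Cache (old->new): [59]
  4. access 59: HIT. Cache (old->new): [59]
  5. access 86: MISS. Cache (old->new): [59 86]
  6. access 99: MISS. Cache (old->new): [59 86 99]
  7. access 27: MISS. Cache (old->new): [59 86 99 27]
  8. access 27: HIT. Cache (old->new): [59 86 99 27]
  9. access 10: MISS. Cache (old->new): [59 86 99 27 10]
  10. access 27: HIT. Cache (old->new): [59 86 99 27 10]
  11. access 10: HIT. Cache (old->new): [59 86 99 27 10]
  12. access 86: HIT. Cache (old->new): [59 86 99 27 10]
  13. access 27: HIT. Cache (old->new): [59 86 99 27 10]
  14. access 40: MISS. Cache (old->new): [59 86 99 27 10 40]
  15. access 93: MISS, evict 59. Cache (old->new): [86 99 27 10 40 93]
  16. access 81: MISS, evict 86. Cache (old->new): [99 27 10 40 93 81]
  17. access 40: HIT. Cache (old->new): [99 27 10 40 93 81]
  18. access 40: HIT. Cache (old->new): [99 27 10 40 93 81]
  19. access 10: HIT. Cache (old->new): [99 27 10 40 93 81]
  20. access 10: HIT. Cache (old->new): [99 27 10 40 93 81]
  21. access 54: MISS, evict 99. Cache (old->new): [27 10 40 93 81 54]
  22. access 52: MISS, evict 27. Cache (old->new): [10 40 93 81 54 52]
  23. access 81: HIT. Cache (old->new): [10 40 93 81 54 52]
  24. access 81: HIT. Cache (old->new): [10 40 93 81 54 52]
  25. access 40: HIT. Cache (old->new): [10 40 93 81 54 52]
  26. access 54: HIT. Cache (old->new): [10 40 93 81 54 52]
  27. access 93: HIT. Cache (old->new): [10 40 93 81 54 52]
  28. access 10: HIT. Cache (old->new): [10 40 93 81 54 52]
  29. access 10: HIT. Cache (old->new): [10 40 93 81 54 52]
  30. access 10: HIT. Cache (old->new): [10 40 93 81 54 52]
  31. access 40: HIT. Cache (old->new): [10 40 93 81 54 52]
Total: 21 hits, 10 misses, 4 evictions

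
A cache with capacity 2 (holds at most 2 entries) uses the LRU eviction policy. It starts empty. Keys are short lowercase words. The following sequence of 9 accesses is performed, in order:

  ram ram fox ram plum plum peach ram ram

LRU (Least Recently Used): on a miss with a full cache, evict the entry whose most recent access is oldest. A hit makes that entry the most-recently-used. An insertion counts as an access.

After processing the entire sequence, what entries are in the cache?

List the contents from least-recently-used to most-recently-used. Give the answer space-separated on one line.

LRU simulation (capacity=2):
  1. access ram: MISS. Cache (LRU->MRU): [ram]
  2. access ram: HIT. Cache (LRU->MRU): [ram]
  3. access fox: MISS. Cache (LRU->MRU): [ram fox]
  4. access ram: HIT. Cache (LRU->MRU): [fox ram]
  5. access plum: MISS, evict fox. Cache (LRU->MRU): [ram plum]
  6. access plum: HIT. Cache (LRU->MRU): [ram plum]
  7. access peach: MISS, evict ram. Cache (LRU->MRU): [plum peach]
  8. access ram: MISS, evict plum. Cache (LRU->MRU): [peach ram]
  9. access ram: HIT. Cache (LRU->MRU): [peach ram]
Total: 4 hits, 5 misses, 3 evictions

Answer: peach ram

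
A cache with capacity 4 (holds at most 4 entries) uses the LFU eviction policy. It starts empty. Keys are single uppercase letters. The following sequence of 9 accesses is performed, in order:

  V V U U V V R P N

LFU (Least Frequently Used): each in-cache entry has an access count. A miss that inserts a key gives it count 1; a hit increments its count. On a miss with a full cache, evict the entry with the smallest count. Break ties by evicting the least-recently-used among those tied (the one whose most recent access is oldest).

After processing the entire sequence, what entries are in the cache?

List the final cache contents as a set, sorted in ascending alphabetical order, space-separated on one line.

LFU simulation (capacity=4):
  1. access V: MISS. Cache: [V(c=1)]
  2. access V: HIT, count now 2. Cache: [V(c=2)]
  3. access U: MISS. Cache: [U(c=1) V(c=2)]
  4. access U: HIT, count now 2. Cache: [V(c=2) U(c=2)]
  5. access V: HIT, count now 3. Cache: [U(c=2) V(c=3)]
  6. access V: HIT, count now 4. Cache: [U(c=2) V(c=4)]
  7. access R: MISS. Cache: [R(c=1) U(c=2) V(c=4)]
  8. access P: MISS. Cache: [R(c=1) P(c=1) U(c=2) V(c=4)]
  9. access N: MISS, evict R(c=1). Cache: [P(c=1) N(c=1) U(c=2) V(c=4)]
Total: 4 hits, 5 misses, 1 evictions

Answer: N P U V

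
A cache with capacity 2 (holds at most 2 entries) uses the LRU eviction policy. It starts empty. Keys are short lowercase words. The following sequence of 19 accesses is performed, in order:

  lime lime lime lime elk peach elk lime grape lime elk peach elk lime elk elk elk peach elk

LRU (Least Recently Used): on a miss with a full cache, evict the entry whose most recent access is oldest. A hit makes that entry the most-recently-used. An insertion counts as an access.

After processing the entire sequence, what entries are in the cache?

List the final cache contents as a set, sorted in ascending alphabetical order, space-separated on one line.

LRU simulation (capacity=2):
  1. access lime: MISS. Cache (LRU->MRU): [lime]
  2. access lime: HIT. Cache (LRU->MRU): [lime]
  3. access lime: HIT. Cache (LRU->MRU): [lime]
  4. access lime: HIT. Cache (LRU->MRU): [lime]
  5. access elk: MISS. Cache (LRU->MRU): [lime elk]
  6. access peach: MISS, evict lime. Cache (LRU->MRU): [elk peach]
  7. access elk: HIT. Cache (LRU->MRU): [peach elk]
  8. access lime: MISS, evict peach. Cache (LRU->MRU): [elk lime]
  9. access grape: MISS, evict elk. Cache (LRU->MRU): [lime grape]
  10. access lime: HIT. Cache (LRU->MRU): [grape lime]
  11. access elk: MISS, evict grape. Cache (LRU->MRU): [lime elk]
  12. access peach: MISS, evict lime. Cache (LRU->MRU): [elk peach]
  13. access elk: HIT. Cache (LRU->MRU): [peach elk]
  14. access lime: MISS, evict peach. Cache (LRU->MRU): [elk lime]
  15. access elk: HIT. Cache (LRU->MRU): [lime elk]
  16. access elk: HIT. Cache (LRU->MRU): [lime elk]
  17. access elk: HIT. Cache (LRU->MRU): [lime elk]
  18. access peach: MISS, evict lime. Cache (LRU->MRU): [elk peach]
  19. access elk: HIT. Cache (LRU->MRU): [peach elk]
Total: 10 hits, 9 misses, 7 evictions

Answer: elk peach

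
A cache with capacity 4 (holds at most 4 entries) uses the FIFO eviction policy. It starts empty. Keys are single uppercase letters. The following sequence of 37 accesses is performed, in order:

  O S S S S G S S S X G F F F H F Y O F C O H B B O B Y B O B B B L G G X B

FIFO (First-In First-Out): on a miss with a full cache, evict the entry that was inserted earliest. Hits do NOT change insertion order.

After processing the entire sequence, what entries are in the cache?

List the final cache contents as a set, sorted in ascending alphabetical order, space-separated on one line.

Answer: B G L X

Derivation:
FIFO simulation (capacity=4):
  1. access O: MISS. Cache (old->new): [O]
  2. access S: MISS. Cache (old->new): [O S]
  3. access S: HIT. Cache (old->new): [O S]
  4. access S: HIT. Cache (old->new): [O S]
  5. access S: HIT. Cache (old->new): [O S]
  6. access G: MISS. Cache (old->new): [O S G]
  7. access S: HIT. Cache (old->new): [O S G]
  8. access S: HIT. Cache (old->new): [O S G]
  9. access S: HIT. Cache (old->new): [O S G]
  10. access X: MISS. Cache (old->new): [O S G X]
  11. access G: HIT. Cache (old->new): [O S G X]
  12. access F: MISS, evict O. Cache (old->new): [S G X F]
  13. access F: HIT. Cache (old->new): [S G X F]
  14. access F: HIT. Cache (old->new): [S G X F]
  15. access H: MISS, evict S. Cache (old->new): [G X F H]
  16. access F: HIT. Cache (old->new): [G X F H]
  17. access Y: MISS, evict G. Cache (old->new): [X F H Y]
  18. access O: MISS, evict X. Cache (old->new): [F H Y O]
  19. access F: HIT. Cache (old->new): [F H Y O]
  20. access C: MISS, evict F. Cache (old->new): [H Y O C]
  21. access O: HIT. Cache (old->new): [H Y O C]
  22. access H: HIT. Cache (old->new): [H Y O C]
  23. access B: MISS, evict H. Cache (old->new): [Y O C B]
  24. access B: HIT. Cache (old->new): [Y O C B]
  25. access O: HIT. Cache (old->new): [Y O C B]
  26. access B: HIT. Cache (old->new): [Y O C B]
  27. access Y: HIT. Cache (old->new): [Y O C B]
  28. access B: HIT. Cache (old->new): [Y O C B]
  29. access O: HIT. Cache (old->new): [Y O C B]
  30. access B: HIT. Cache (old->new): [Y O C B]
  31. access B: HIT. Cache (old->new): [Y O C B]
  32. access B: HIT. Cache (old->new): [Y O C B]
  33. access L: MISS, evict Y. Cache (old->new): [O C B L]
  34. access G: MISS, evict O. Cache (old->new): [C B L G]
  35. access G: HIT. Cache (old->new): [C B L G]
  36. access X: MISS, evict C. Cache (old->new): [B L G X]
  37. access B: HIT. Cache (old->new): [B L G X]
Total: 24 hits, 13 misses, 9 evictions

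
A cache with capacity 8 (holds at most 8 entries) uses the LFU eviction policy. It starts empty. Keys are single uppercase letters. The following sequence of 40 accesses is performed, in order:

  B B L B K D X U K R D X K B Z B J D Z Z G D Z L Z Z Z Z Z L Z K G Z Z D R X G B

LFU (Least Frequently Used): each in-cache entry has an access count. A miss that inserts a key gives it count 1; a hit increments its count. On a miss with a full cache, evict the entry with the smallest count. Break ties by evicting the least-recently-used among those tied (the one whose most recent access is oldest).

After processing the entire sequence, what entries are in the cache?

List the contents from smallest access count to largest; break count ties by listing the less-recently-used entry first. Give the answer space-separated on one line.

LFU simulation (capacity=8):
  1. access B: MISS. Cache: [B(c=1)]
  2. access B: HIT, count now 2. Cache: [B(c=2)]
  3. access L: MISS. Cache: [L(c=1) B(c=2)]
  4. access B: HIT, count now 3. Cache: [L(c=1) B(c=3)]
  5. access K: MISS. Cache: [L(c=1) K(c=1) B(c=3)]
  6. access D: MISS. Cache: [L(c=1) K(c=1) D(c=1) B(c=3)]
  7. access X: MISS. Cache: [L(c=1) K(c=1) D(c=1) X(c=1) B(c=3)]
  8. access U: MISS. Cache: [L(c=1) K(c=1) D(c=1) X(c=1) U(c=1) B(c=3)]
  9. access K: HIT, count now 2. Cache: [L(c=1) D(c=1) X(c=1) U(c=1) K(c=2) B(c=3)]
  10. access R: MISS. Cache: [L(c=1) D(c=1) X(c=1) U(c=1) R(c=1) K(c=2) B(c=3)]
  11. access D: HIT, count now 2. Cache: [L(c=1) X(c=1) U(c=1) R(c=1) K(c=2) D(c=2) B(c=3)]
  12. access X: HIT, count now 2. Cache: [L(c=1) U(c=1) R(c=1) K(c=2) D(c=2) X(c=2) B(c=3)]
  13. access K: HIT, count now 3. Cache: [L(c=1) U(c=1) R(c=1) D(c=2) X(c=2) B(c=3) K(c=3)]
  14. access B: HIT, count now 4. Cache: [L(c=1) U(c=1) R(c=1) D(c=2) X(c=2) K(c=3) B(c=4)]
  15. access Z: MISS. Cache: [L(c=1) U(c=1) R(c=1) Z(c=1) D(c=2) X(c=2) K(c=3) B(c=4)]
  16. access B: HIT, count now 5. Cache: [L(c=1) U(c=1) R(c=1) Z(c=1) D(c=2) X(c=2) K(c=3) B(c=5)]
  17. access J: MISS, evict L(c=1). Cache: [U(c=1) R(c=1) Z(c=1) J(c=1) D(c=2) X(c=2) K(c=3) B(c=5)]
  18. access D: HIT, count now 3. Cache: [U(c=1) R(c=1) Z(c=1) J(c=1) X(c=2) K(c=3) D(c=3) B(c=5)]
  19. access Z: HIT, count now 2. Cache: [U(c=1) R(c=1) J(c=1) X(c=2) Z(c=2) K(c=3) D(c=3) B(c=5)]
  20. access Z: HIT, count now 3. Cache: [U(c=1) R(c=1) J(c=1) X(c=2) K(c=3) D(c=3) Z(c=3) B(c=5)]
  21. access G: MISS, evict U(c=1). Cache: [R(c=1) J(c=1) G(c=1) X(c=2) K(c=3) D(c=3) Z(c=3) B(c=5)]
  22. access D: HIT, count now 4. Cache: [R(c=1) J(c=1) G(c=1) X(c=2) K(c=3) Z(c=3) D(c=4) B(c=5)]
  23. access Z: HIT, count now 4. Cache: [R(c=1) J(c=1) G(c=1) X(c=2) K(c=3) D(c=4) Z(c=4) B(c=5)]
  24. access L: MISS, evict R(c=1). Cache: [J(c=1) G(c=1) L(c=1) X(c=2) K(c=3) D(c=4) Z(c=4) B(c=5)]
  25. access Z: HIT, count now 5. Cache: [J(c=1) G(c=1) L(c=1) X(c=2) K(c=3) D(c=4) B(c=5) Z(c=5)]
  26. access Z: HIT, count now 6. Cache: [J(c=1) G(c=1) L(c=1) X(c=2) K(c=3) D(c=4) B(c=5) Z(c=6)]
  27. access Z: HIT, count now 7. Cache: [J(c=1) G(c=1) L(c=1) X(c=2) K(c=3) D(c=4) B(c=5) Z(c=7)]
  28. access Z: HIT, count now 8. Cache: [J(c=1) G(c=1) L(c=1) X(c=2) K(c=3) D(c=4) B(c=5) Z(c=8)]
  29. access Z: HIT, count now 9. Cache: [J(c=1) G(c=1) L(c=1) X(c=2) K(c=3) D(c=4) B(c=5) Z(c=9)]
  30. access L: HIT, count now 2. Cache: [J(c=1) G(c=1) X(c=2) L(c=2) K(c=3) D(c=4) B(c=5) Z(c=9)]
  31. access Z: HIT, count now 10. Cache: [J(c=1) G(c=1) X(c=2) L(c=2) K(c=3) D(c=4) B(c=5) Z(c=10)]
  32. access K: HIT, count now 4. Cache: [J(c=1) G(c=1) X(c=2) L(c=2) D(c=4) K(c=4) B(c=5) Z(c=10)]
  33. access G: HIT, count now 2. Cache: [J(c=1) X(c=2) L(c=2) G(c=2) D(c=4) K(c=4) B(c=5) Z(c=10)]
  34. access Z: HIT, count now 11. Cache: [J(c=1) X(c=2) L(c=2) G(c=2) D(c=4) K(c=4) B(c=5) Z(c=11)]
  35. access Z: HIT, count now 12. Cache: [J(c=1) X(c=2) L(c=2) G(c=2) D(c=4) K(c=4) B(c=5) Z(c=12)]
  36. access D: HIT, count now 5. Cache: [J(c=1) X(c=2) L(c=2) G(c=2) K(c=4) B(c=5) D(c=5) Z(c=12)]
  37. access R: MISS, evict J(c=1). Cache: [R(c=1) X(c=2) L(c=2) G(c=2) K(c=4) B(c=5) D(c=5) Z(c=12)]
  38. access X: HIT, count now 3. Cache: [R(c=1) L(c=2) G(c=2) X(c=3) K(c=4) B(c=5) D(c=5) Z(c=12)]
  39. access G: HIT, count now 3. Cache: [R(c=1) L(c=2) X(c=3) G(c=3) K(c=4) B(c=5) D(c=5) Z(c=12)]
  40. access B: HIT, count now 6. Cache: [R(c=1) L(c=2) X(c=3) G(c=3) K(c=4) D(c=5) B(c=6) Z(c=12)]
Total: 28 hits, 12 misses, 4 evictions

Answer: R L X G K D B Z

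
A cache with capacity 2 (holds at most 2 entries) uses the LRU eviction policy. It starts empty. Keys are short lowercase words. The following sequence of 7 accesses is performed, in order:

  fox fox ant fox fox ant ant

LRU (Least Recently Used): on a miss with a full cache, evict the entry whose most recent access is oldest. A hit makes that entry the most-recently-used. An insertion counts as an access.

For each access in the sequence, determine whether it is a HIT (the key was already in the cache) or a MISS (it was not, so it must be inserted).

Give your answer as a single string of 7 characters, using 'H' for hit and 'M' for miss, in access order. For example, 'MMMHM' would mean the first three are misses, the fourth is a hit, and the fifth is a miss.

Answer: MHMHHHH

Derivation:
LRU simulation (capacity=2):
  1. access fox: MISS. Cache (LRU->MRU): [fox]
  2. access fox: HIT. Cache (LRU->MRU): [fox]
  3. access ant: MISS. Cache (LRU->MRU): [fox ant]
  4. access fox: HIT. Cache (LRU->MRU): [ant fox]
  5. access fox: HIT. Cache (LRU->MRU): [ant fox]
  6. access ant: HIT. Cache (LRU->MRU): [fox ant]
  7. access ant: HIT. Cache (LRU->MRU): [fox ant]
Total: 5 hits, 2 misses, 0 evictions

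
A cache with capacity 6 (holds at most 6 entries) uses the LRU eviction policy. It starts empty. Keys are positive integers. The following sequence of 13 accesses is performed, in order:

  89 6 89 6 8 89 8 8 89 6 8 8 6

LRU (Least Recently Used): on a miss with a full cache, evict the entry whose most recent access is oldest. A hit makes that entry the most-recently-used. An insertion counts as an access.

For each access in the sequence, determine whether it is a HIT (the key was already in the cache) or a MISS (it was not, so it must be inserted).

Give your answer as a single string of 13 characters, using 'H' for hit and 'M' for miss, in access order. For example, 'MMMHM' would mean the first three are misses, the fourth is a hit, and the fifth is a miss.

LRU simulation (capacity=6):
  1. access 89: MISS. Cache (LRU->MRU): [89]
  2. access 6: MISS. Cache (LRU->MRU): [89 6]
  3. access 89: HIT. Cache (LRU->MRU): [6 89]
  4. access 6: HIT. Cache (LRU->MRU): [89 6]
  5. access 8: MISS. Cache (LRU->MRU): [89 6 8]
  6. access 89: HIT. Cache (LRU->MRU): [6 8 89]
  7. access 8: HIT. Cache (LRU->MRU): [6 89 8]
  8. access 8: HIT. Cache (LRU->MRU): [6 89 8]
  9. access 89: HIT. Cache (LRU->MRU): [6 8 89]
  10. access 6: HIT. Cache (LRU->MRU): [8 89 6]
  11. access 8: HIT. Cache (LRU->MRU): [89 6 8]
  12. access 8: HIT. Cache (LRU->MRU): [89 6 8]
  13. access 6: HIT. Cache (LRU->MRU): [89 8 6]
Total: 10 hits, 3 misses, 0 evictions

Answer: MMHHMHHHHHHHH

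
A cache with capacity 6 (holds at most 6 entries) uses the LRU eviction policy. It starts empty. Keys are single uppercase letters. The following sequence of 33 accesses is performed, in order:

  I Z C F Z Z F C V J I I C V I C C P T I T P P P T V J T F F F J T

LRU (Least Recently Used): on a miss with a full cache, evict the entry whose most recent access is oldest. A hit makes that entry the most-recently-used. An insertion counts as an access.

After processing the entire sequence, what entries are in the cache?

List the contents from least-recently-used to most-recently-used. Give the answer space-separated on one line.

Answer: I P V F J T

Derivation:
LRU simulation (capacity=6):
  1. access I: MISS. Cache (LRU->MRU): [I]
  2. access Z: MISS. Cache (LRU->MRU): [I Z]
  3. access C: MISS. Cache (LRU->MRU): [I Z C]
  4. access F: MISS. Cache (LRU->MRU): [I Z C F]
  5. access Z: HIT. Cache (LRU->MRU): [I C F Z]
  6. access Z: HIT. Cache (LRU->MRU): [I C F Z]
  7. access F: HIT. Cache (LRU->MRU): [I C Z F]
  8. access C: HIT. Cache (LRU->MRU): [I Z F C]
  9. access V: MISS. Cache (LRU->MRU): [I Z F C V]
  10. access J: MISS. Cache (LRU->MRU): [I Z F C V J]
  11. access I: HIT. Cache (LRU->MRU): [Z F C V J I]
  12. access I: HIT. Cache (LRU->MRU): [Z F C V J I]
  13. access C: HIT. Cache (LRU->MRU): [Z F V J I C]
  14. access V: HIT. Cache (LRU->MRU): [Z F J I C V]
  15. access I: HIT. Cache (LRU->MRU): [Z F J C V I]
  16. access C: HIT. Cache (LRU->MRU): [Z F J V I C]
  17. access C: HIT. Cache (LRU->MRU): [Z F J V I C]
  18. access P: MISS, evict Z. Cache (LRU->MRU): [F J V I C P]
  19. access T: MISS, evict F. Cache (LRU->MRU): [J V I C P T]
  20. access I: HIT. Cache (LRU->MRU): [J V C P T I]
  21. access T: HIT. Cache (LRU->MRU): [J V C P I T]
  22. access P: HIT. Cache (LRU->MRU): [J V C I T P]
  23. access P: HIT. Cache (LRU->MRU): [J V C I T P]
  24. access P: HIT. Cache (LRU->MRU): [J V C I T P]
  25. access T: HIT. Cache (LRU->MRU): [J V C I P T]
  26. access V: HIT. Cache (LRU->MRU): [J C I P T V]
  27. access J: HIT. Cache (LRU->MRU): [C I P T V J]
  28. access T: HIT. Cache (LRU->MRU): [C I P V J T]
  29. access F: MISS, evict C. Cache (LRU->MRU): [I P V J T F]
  30. access F: HIT. Cache (LRU->MRU): [I P V J T F]
  31. access F: HIT. Cache (LRU->MRU): [I P V J T F]
  32. access J: HIT. Cache (LRU->MRU): [I P V T F J]
  33. access T: HIT. Cache (LRU->MRU): [I P V F J T]
Total: 24 hits, 9 misses, 3 evictions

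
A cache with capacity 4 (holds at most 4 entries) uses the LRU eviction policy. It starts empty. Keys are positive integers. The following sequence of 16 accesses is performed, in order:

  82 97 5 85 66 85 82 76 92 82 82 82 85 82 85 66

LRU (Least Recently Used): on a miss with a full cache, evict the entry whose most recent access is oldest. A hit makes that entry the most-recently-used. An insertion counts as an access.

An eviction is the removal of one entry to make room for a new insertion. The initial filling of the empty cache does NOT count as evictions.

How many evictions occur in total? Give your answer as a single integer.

Answer: 5

Derivation:
LRU simulation (capacity=4):
  1. access 82: MISS. Cache (LRU->MRU): [82]
  2. access 97: MISS. Cache (LRU->MRU): [82 97]
  3. access 5: MISS. Cache (LRU->MRU): [82 97 5]
  4. access 85: MISS. Cache (LRU->MRU): [82 97 5 85]
  5. access 66: MISS, evict 82. Cache (LRU->MRU): [97 5 85 66]
  6. access 85: HIT. Cache (LRU->MRU): [97 5 66 85]
  7. access 82: MISS, evict 97. Cache (LRU->MRU): [5 66 85 82]
  8. access 76: MISS, evict 5. Cache (LRU->MRU): [66 85 82 76]
  9. access 92: MISS, evict 66. Cache (LRU->MRU): [85 82 76 92]
  10. access 82: HIT. Cache (LRU->MRU): [85 76 92 82]
  11. access 82: HIT. Cache (LRU->MRU): [85 76 92 82]
  12. access 82: HIT. Cache (LRU->MRU): [85 76 92 82]
  13. access 85: HIT. Cache (LRU->MRU): [76 92 82 85]
  14. access 82: HIT. Cache (LRU->MRU): [76 92 85 82]
  15. access 85: HIT. Cache (LRU->MRU): [76 92 82 85]
  16. access 66: MISS, evict 76. Cache (LRU->MRU): [92 82 85 66]
Total: 7 hits, 9 misses, 5 evictions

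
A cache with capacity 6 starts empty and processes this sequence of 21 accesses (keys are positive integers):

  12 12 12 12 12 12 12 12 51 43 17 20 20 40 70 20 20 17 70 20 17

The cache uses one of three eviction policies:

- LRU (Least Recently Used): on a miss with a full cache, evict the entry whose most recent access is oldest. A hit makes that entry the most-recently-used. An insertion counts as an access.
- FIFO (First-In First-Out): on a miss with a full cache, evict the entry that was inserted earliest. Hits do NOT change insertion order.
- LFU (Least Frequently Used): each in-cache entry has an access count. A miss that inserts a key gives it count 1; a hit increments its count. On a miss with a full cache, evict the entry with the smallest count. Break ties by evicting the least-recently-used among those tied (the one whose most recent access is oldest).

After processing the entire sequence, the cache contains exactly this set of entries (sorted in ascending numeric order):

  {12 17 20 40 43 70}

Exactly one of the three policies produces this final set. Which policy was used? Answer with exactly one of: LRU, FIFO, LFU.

Simulating under each policy and comparing final sets:
  LRU: final set = {17 20 40 43 51 70} -> differs
  FIFO: final set = {17 20 40 43 51 70} -> differs
  LFU: final set = {12 17 20 40 43 70} -> MATCHES target
Only LFU produces the target set.

Answer: LFU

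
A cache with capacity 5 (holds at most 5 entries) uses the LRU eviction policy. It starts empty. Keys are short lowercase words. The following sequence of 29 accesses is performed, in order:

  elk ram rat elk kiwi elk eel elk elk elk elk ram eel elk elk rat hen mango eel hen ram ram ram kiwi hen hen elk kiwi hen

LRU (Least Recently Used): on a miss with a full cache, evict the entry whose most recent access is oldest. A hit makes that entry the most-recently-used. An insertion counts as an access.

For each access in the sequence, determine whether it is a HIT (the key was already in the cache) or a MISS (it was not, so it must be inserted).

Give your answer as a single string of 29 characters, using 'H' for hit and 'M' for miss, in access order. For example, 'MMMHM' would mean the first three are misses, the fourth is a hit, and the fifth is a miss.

LRU simulation (capacity=5):
  1. access elk: MISS. Cache (LRU->MRU): [elk]
  2. access ram: MISS. Cache (LRU->MRU): [elk ram]
  3. access rat: MISS. Cache (LRU->MRU): [elk ram rat]
  4. access elk: HIT. Cache (LRU->MRU): [ram rat elk]
  5. access kiwi: MISS. Cache (LRU->MRU): [ram rat elk kiwi]
  6. access elk: HIT. Cache (LRU->MRU): [ram rat kiwi elk]
  7. access eel: MISS. Cache (LRU->MRU): [ram rat kiwi elk eel]
  8. access elk: HIT. Cache (LRU->MRU): [ram rat kiwi eel elk]
  9. access elk: HIT. Cache (LRU->MRU): [ram rat kiwi eel elk]
  10. access elk: HIT. Cache (LRU->MRU): [ram rat kiwi eel elk]
  11. access elk: HIT. Cache (LRU->MRU): [ram rat kiwi eel elk]
  12. access ram: HIT. Cache (LRU->MRU): [rat kiwi eel elk ram]
  13. access eel: HIT. Cache (LRU->MRU): [rat kiwi elk ram eel]
  14. access elk: HIT. Cache (LRU->MRU): [rat kiwi ram eel elk]
  15. access elk: HIT. Cache (LRU->MRU): [rat kiwi ram eel elk]
  16. access rat: HIT. Cache (LRU->MRU): [kiwi ram eel elk rat]
  17. access hen: MISS, evict kiwi. Cache (LRU->MRU): [ram eel elk rat hen]
  18. access mango: MISS, evict ram. Cache (LRU->MRU): [eel elk rat hen mango]
  19. access eel: HIT. Cache (LRU->MRU): [elk rat hen mango eel]
  20. access hen: HIT. Cache (LRU->MRU): [elk rat mango eel hen]
  21. access ram: MISS, evict elk. Cache (LRU->MRU): [rat mango eel hen ram]
  22. access ram: HIT. Cache (LRU->MRU): [rat mango eel hen ram]
  23. access ram: HIT. Cache (LRU->MRU): [rat mango eel hen ram]
  24. access kiwi: MISS, evict rat. Cache (LRU->MRU): [mango eel hen ram kiwi]
  25. access hen: HIT. Cache (LRU->MRU): [mango eel ram kiwi hen]
  26. access hen: HIT. Cache (LRU->MRU): [mango eel ram kiwi hen]
  27. access elk: MISS, evict mango. Cache (LRU->MRU): [eel ram kiwi hen elk]
  28. access kiwi: HIT. Cache (LRU->MRU): [eel ram hen elk kiwi]
  29. access hen: HIT. Cache (LRU->MRU): [eel ram elk kiwi hen]
Total: 19 hits, 10 misses, 5 evictions

Answer: MMMHMHMHHHHHHHHHMMHHMHHMHHMHH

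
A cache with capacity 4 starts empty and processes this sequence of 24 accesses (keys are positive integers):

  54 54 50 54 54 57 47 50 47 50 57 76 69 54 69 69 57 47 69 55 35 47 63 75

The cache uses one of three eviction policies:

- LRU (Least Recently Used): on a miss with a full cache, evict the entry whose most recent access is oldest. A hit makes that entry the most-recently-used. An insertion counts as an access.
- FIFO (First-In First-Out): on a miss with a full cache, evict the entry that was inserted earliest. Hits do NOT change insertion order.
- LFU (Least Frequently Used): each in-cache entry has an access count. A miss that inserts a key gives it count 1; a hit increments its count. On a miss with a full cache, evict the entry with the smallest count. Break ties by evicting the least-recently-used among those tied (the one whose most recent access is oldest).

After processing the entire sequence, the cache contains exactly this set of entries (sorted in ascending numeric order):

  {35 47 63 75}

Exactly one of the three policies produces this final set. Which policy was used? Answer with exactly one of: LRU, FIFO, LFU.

Simulating under each policy and comparing final sets:
  LRU: final set = {35 47 63 75} -> MATCHES target
  FIFO: final set = {35 55 63 75} -> differs
  LFU: final set = {54 57 69 75} -> differs
Only LRU produces the target set.

Answer: LRU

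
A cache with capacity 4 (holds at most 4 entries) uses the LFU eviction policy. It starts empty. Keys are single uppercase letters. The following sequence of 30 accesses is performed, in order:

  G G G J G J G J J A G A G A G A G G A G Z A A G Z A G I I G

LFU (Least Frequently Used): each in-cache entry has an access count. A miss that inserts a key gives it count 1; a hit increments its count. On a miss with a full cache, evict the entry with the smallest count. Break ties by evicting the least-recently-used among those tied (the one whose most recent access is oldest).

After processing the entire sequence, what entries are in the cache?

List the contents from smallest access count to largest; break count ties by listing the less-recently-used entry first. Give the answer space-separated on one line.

Answer: I J A G

Derivation:
LFU simulation (capacity=4):
  1. access G: MISS. Cache: [G(c=1)]
  2. access G: HIT, count now 2. Cache: [G(c=2)]
  3. access G: HIT, count now 3. Cache: [G(c=3)]
  4. access J: MISS. Cache: [J(c=1) G(c=3)]
  5. access G: HIT, count now 4. Cache: [J(c=1) G(c=4)]
  6. access J: HIT, count now 2. Cache: [J(c=2) G(c=4)]
  7. access G: HIT, count now 5. Cache: [J(c=2) G(c=5)]
  8. access J: HIT, count now 3. Cache: [J(c=3) G(c=5)]
  9. access J: HIT, count now 4. Cache: [J(c=4) G(c=5)]
  10. access A: MISS. Cache: [A(c=1) J(c=4) G(c=5)]
  11. access G: HIT, count now 6. Cache: [A(c=1) J(c=4) G(c=6)]
  12. access A: HIT, count now 2. Cache: [A(c=2) J(c=4) G(c=6)]
  13. access G: HIT, count now 7. Cache: [A(c=2) J(c=4) G(c=7)]
  14. access A: HIT, count now 3. Cache: [A(c=3) J(c=4) G(c=7)]
  15. access G: HIT, count now 8. Cache: [A(c=3) J(c=4) G(c=8)]
  16. access A: HIT, count now 4. Cache: [J(c=4) A(c=4) G(c=8)]
  17. access G: HIT, count now 9. Cache: [J(c=4) A(c=4) G(c=9)]
  18. access G: HIT, count now 10. Cache: [J(c=4) A(c=4) G(c=10)]
  19. access A: HIT, count now 5. Cache: [J(c=4) A(c=5) G(c=10)]
  20. access G: HIT, count now 11. Cache: [J(c=4) A(c=5) G(c=11)]
  21. access Z: MISS. Cache: [Z(c=1) J(c=4) A(c=5) G(c=11)]
  22. access A: HIT, count now 6. Cache: [Z(c=1) J(c=4) A(c=6) G(c=11)]
  23. access A: HIT, count now 7. Cache: [Z(c=1) J(c=4) A(c=7) G(c=11)]
  24. access G: HIT, count now 12. Cache: [Z(c=1) J(c=4) A(c=7) G(c=12)]
  25. access Z: HIT, count now 2. Cache: [Z(c=2) J(c=4) A(c=7) G(c=12)]
  26. access A: HIT, count now 8. Cache: [Z(c=2) J(c=4) A(c=8) G(c=12)]
  27. access G: HIT, count now 13. Cache: [Z(c=2) J(c=4) A(c=8) G(c=13)]
  28. access I: MISS, evict Z(c=2). Cache: [I(c=1) J(c=4) A(c=8) G(c=13)]
  29. access I: HIT, count now 2. Cache: [I(c=2) J(c=4) A(c=8) G(c=13)]
  30. access G: HIT, count now 14. Cache: [I(c=2) J(c=4) A(c=8) G(c=14)]
Total: 25 hits, 5 misses, 1 evictions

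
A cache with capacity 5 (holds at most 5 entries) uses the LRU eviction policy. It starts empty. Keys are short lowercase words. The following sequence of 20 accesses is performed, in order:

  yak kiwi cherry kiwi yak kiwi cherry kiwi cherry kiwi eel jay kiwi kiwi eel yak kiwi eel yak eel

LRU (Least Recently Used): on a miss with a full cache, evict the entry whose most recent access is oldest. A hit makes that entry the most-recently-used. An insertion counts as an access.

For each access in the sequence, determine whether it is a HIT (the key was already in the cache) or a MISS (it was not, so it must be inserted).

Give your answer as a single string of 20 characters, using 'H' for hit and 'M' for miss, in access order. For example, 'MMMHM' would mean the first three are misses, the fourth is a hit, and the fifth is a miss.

Answer: MMMHHHHHHHMMHHHHHHHH

Derivation:
LRU simulation (capacity=5):
  1. access yak: MISS. Cache (LRU->MRU): [yak]
  2. access kiwi: MISS. Cache (LRU->MRU): [yak kiwi]
  3. access cherry: MISS. Cache (LRU->MRU): [yak kiwi cherry]
  4. access kiwi: HIT. Cache (LRU->MRU): [yak cherry kiwi]
  5. access yak: HIT. Cache (LRU->MRU): [cherry kiwi yak]
  6. access kiwi: HIT. Cache (LRU->MRU): [cherry yak kiwi]
  7. access cherry: HIT. Cache (LRU->MRU): [yak kiwi cherry]
  8. access kiwi: HIT. Cache (LRU->MRU): [yak cherry kiwi]
  9. access cherry: HIT. Cache (LRU->MRU): [yak kiwi cherry]
  10. access kiwi: HIT. Cache (LRU->MRU): [yak cherry kiwi]
  11. access eel: MISS. Cache (LRU->MRU): [yak cherry kiwi eel]
  12. access jay: MISS. Cache (LRU->MRU): [yak cherry kiwi eel jay]
  13. access kiwi: HIT. Cache (LRU->MRU): [yak cherry eel jay kiwi]
  14. access kiwi: HIT. Cache (LRU->MRU): [yak cherry eel jay kiwi]
  15. access eel: HIT. Cache (LRU->MRU): [yak cherry jay kiwi eel]
  16. access yak: HIT. Cache (LRU->MRU): [cherry jay kiwi eel yak]
  17. access kiwi: HIT. Cache (LRU->MRU): [cherry jay eel yak kiwi]
  18. access eel: HIT. Cache (LRU->MRU): [cherry jay yak kiwi eel]
  19. access yak: HIT. Cache (LRU->MRU): [cherry jay kiwi eel yak]
  20. access eel: HIT. Cache (LRU->MRU): [cherry jay kiwi yak eel]
Total: 15 hits, 5 misses, 0 evictions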